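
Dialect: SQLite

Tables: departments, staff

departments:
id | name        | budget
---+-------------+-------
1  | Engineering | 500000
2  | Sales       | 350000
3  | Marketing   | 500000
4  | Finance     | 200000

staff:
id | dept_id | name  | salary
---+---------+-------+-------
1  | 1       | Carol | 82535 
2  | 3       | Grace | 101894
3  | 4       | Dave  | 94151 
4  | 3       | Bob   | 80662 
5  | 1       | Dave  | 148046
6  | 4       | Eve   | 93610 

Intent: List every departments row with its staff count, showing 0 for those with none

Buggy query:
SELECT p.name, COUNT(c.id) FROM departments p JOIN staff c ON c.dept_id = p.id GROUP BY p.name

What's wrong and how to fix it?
Bug: INNER JOIN drops departments rows that have no matching staff rows

Fix: Switch to LEFT JOIN to retain unmatched parent rows

Corrected query:
SELECT p.name, COUNT(c.id) FROM departments p LEFT JOIN staff c ON c.dept_id = p.id GROUP BY p.name

Result:
name        | COUNT(c.id)
------------+------------
Engineering | 2          
Finance     | 2          
Marketing   | 2          
Sales       | 0          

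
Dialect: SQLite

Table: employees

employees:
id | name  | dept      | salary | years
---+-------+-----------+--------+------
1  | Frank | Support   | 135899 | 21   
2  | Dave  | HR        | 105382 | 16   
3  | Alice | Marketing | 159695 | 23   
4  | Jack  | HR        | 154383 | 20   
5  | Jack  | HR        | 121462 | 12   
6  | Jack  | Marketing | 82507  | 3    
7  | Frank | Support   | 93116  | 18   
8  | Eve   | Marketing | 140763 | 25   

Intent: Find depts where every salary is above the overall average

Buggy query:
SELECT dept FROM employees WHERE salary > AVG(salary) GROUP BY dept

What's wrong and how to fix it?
Bug: AVG() is an aggregate; it can't sit directly in WHERE

Fix: Use a subquery for AVG and a HAVING MIN(...) filter so the condition holds for every row in the group

Corrected query:
SELECT dept FROM employees GROUP BY dept HAVING MIN(salary) > (SELECT AVG(salary) FROM employees)

Result:
(no rows)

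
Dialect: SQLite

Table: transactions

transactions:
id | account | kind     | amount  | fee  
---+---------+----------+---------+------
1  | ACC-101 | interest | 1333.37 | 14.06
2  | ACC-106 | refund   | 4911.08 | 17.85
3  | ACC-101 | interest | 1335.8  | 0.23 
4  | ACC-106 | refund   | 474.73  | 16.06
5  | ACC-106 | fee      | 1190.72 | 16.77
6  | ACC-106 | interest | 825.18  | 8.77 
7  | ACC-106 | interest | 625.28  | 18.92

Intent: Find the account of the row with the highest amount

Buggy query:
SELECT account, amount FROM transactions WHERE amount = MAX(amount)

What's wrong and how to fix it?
Bug: MAX(amount) is an aggregate and cannot be used directly in WHERE

Fix: Use a subquery: WHERE amount = (SELECT MAX(amount) FROM transactions)

Corrected query:
SELECT account, amount FROM transactions WHERE amount = (SELECT MAX(amount) FROM transactions)

Result:
account | amount 
--------+--------
ACC-106 | 4911.08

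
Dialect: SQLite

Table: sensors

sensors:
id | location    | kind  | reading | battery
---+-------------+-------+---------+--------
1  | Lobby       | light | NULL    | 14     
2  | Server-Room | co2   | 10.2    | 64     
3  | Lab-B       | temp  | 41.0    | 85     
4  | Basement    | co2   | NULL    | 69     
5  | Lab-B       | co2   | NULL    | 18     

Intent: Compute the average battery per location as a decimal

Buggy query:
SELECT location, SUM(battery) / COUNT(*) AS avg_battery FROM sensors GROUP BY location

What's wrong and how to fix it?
Bug: Both operands are integers, so '/' performs integer division and truncates

Fix: Multiply by 1.0 (or CAST to REAL) to force floating-point division

Corrected query:
SELECT location, SUM(battery) * 1.0 / COUNT(*) AS avg_battery FROM sensors GROUP BY location

Result:
location    | avg_battery
------------+------------
Basement    | 69         
Lab-B       | 51.5       
Lobby       | 14         
Server-Room | 64         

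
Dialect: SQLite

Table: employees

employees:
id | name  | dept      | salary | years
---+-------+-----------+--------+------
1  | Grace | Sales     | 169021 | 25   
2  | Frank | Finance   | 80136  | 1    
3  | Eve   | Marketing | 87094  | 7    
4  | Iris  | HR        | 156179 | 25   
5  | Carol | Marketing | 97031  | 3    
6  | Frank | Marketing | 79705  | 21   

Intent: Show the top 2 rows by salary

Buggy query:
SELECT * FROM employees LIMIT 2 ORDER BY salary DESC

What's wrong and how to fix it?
Bug: ORDER BY cannot follow LIMIT; LIMIT is the final clause

Fix: Swap the clauses: ORDER BY first, then LIMIT

Corrected query:
SELECT * FROM employees ORDER BY salary DESC LIMIT 2

Result:
id | name  | dept  | salary | years
---+-------+-------+--------+------
1  | Grace | Sales | 169021 | 25   
4  | Iris  | HR    | 156179 | 25   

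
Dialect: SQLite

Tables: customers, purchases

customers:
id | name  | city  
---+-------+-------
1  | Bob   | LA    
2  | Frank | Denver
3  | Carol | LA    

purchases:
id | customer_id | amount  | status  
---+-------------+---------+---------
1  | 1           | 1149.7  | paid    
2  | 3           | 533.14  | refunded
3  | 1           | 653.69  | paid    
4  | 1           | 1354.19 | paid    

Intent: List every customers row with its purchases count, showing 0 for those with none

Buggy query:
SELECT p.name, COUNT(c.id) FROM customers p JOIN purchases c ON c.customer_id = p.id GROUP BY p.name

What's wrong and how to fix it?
Bug: INNER JOIN drops customers rows that have no matching purchases rows

Fix: Switch to LEFT JOIN to retain unmatched parent rows

Corrected query:
SELECT p.name, COUNT(c.id) FROM customers p LEFT JOIN purchases c ON c.customer_id = p.id GROUP BY p.name

Result:
name  | COUNT(c.id)
------+------------
Bob   | 3          
Carol | 1          
Frank | 0          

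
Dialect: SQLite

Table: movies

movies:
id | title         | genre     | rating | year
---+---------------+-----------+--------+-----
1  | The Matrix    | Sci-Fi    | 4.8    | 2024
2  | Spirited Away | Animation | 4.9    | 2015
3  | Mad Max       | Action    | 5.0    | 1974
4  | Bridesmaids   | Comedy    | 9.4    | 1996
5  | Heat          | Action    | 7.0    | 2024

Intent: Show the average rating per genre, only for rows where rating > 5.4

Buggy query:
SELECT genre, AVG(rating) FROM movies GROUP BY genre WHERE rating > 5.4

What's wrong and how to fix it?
Bug: WHERE cannot follow GROUP BY

Fix: Place WHERE between FROM and GROUP BY

Corrected query:
SELECT genre, AVG(rating) FROM movies WHERE rating > 5.4 GROUP BY genre

Result:
genre  | AVG(rating)
-------+------------
Action | 7          
Comedy | 9.4        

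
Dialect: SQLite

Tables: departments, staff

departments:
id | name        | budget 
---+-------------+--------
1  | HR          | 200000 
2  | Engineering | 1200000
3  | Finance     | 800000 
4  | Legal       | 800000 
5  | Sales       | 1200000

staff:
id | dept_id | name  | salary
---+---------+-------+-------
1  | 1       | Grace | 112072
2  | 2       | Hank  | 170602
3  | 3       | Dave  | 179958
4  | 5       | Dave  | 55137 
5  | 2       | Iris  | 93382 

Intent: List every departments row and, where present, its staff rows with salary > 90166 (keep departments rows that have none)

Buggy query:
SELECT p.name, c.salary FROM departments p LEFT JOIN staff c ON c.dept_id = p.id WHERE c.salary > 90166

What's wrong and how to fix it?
Bug: A WHERE condition on the right-hand table after LEFT JOIN drops unmatched parents

Fix: Put 'c.salary > 90166' in the JOIN's ON clause instead of WHERE

Corrected query:
SELECT p.name, c.salary FROM departments p LEFT JOIN staff c ON c.dept_id = p.id AND c.salary > 90166

Result:
name        | salary
------------+-------
HR          | 112072
Engineering | 93382 
Engineering | 170602
Finance     | 179958
Legal       | NULL  
Sales       | NULL  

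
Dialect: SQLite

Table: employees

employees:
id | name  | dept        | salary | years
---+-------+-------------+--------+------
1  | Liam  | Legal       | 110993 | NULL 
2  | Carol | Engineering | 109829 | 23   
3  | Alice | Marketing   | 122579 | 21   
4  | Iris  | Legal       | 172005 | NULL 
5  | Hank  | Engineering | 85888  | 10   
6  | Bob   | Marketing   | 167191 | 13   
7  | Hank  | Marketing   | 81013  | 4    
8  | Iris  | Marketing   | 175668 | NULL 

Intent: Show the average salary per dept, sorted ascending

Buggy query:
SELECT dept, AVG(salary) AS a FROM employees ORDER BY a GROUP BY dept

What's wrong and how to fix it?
Bug: ORDER BY appears before GROUP BY; SQL clause order requires GROUP BY first

Fix: Reorder: SELECT … FROM … GROUP BY … ORDER BY …

Corrected query:
SELECT dept, AVG(salary) AS a FROM employees GROUP BY dept ORDER BY a

Result:
dept        | a        
------------+----------
Engineering | 97858.5  
Marketing   | 136612.75
Legal       | 141499   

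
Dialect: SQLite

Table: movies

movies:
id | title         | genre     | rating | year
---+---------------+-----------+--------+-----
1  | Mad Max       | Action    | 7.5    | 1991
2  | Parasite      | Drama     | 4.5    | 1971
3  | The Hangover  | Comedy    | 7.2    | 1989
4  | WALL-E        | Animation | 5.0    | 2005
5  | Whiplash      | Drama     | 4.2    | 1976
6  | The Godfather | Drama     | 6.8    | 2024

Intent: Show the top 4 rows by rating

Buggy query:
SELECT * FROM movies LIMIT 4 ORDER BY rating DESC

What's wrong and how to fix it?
Bug: ORDER BY cannot follow LIMIT; LIMIT is the final clause

Fix: Sort with ORDER BY, then apply LIMIT

Corrected query:
SELECT * FROM movies ORDER BY rating DESC LIMIT 4

Result:
id | title         | genre     | rating | year
---+---------------+-----------+--------+-----
1  | Mad Max       | Action    | 7.5    | 1991
3  | The Hangover  | Comedy    | 7.2    | 1989
6  | The Godfather | Drama     | 6.8    | 2024
4  | WALL-E        | Animation | 5      | 2005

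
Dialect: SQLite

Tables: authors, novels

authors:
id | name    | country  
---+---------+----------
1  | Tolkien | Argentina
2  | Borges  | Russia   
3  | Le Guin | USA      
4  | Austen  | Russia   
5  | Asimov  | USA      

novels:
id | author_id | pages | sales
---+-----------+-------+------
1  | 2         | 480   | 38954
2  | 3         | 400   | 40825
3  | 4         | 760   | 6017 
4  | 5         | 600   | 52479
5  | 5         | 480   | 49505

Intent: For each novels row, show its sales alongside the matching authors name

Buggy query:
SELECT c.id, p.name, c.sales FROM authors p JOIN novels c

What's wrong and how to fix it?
Bug: JOIN with no ON clause produces a cartesian product; every novels row pairs with every authors row

Fix: Add ON c.author_id = p.id to the JOIN

Corrected query:
SELECT c.id, p.name, c.sales FROM authors p JOIN novels c ON c.author_id = p.id

Result:
id | name    | sales
---+---------+------
1  | Borges  | 38954
2  | Le Guin | 40825
3  | Austen  | 6017 
4  | Asimov  | 52479
5  | Asimov  | 49505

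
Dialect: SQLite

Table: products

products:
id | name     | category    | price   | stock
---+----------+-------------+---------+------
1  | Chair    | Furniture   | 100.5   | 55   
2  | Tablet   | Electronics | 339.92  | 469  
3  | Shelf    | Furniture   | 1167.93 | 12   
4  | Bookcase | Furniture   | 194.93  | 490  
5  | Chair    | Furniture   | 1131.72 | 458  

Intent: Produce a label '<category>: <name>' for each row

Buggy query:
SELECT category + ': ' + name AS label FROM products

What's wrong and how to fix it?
Bug: '+' is numeric addition; on text columns SQLite converts them to 0 instead of concatenating

Fix: Use the || operator for string concatenation

Corrected query:
SELECT category || ': ' || name AS label FROM products

Result:
label              
-------------------
Furniture: Chair   
Electronics: Tablet
Furniture: Shelf   
Furniture: Bookcase
Furniture: Chair   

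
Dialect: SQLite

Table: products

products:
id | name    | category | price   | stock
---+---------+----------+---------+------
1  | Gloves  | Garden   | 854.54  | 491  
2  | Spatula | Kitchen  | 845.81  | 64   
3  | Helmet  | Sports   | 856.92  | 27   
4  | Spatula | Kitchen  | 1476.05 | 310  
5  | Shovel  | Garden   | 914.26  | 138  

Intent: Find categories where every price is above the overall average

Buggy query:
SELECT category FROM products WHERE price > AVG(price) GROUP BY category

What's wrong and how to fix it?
Bug: WHERE evaluates per row before aggregation, so AVG() is unavailable

Fix: Use a subquery for AVG and a HAVING MIN(...) filter so the condition holds for every row in the group

Corrected query:
SELECT category FROM products GROUP BY category HAVING MIN(price) > (SELECT AVG(price) FROM products)

Result:
(no rows)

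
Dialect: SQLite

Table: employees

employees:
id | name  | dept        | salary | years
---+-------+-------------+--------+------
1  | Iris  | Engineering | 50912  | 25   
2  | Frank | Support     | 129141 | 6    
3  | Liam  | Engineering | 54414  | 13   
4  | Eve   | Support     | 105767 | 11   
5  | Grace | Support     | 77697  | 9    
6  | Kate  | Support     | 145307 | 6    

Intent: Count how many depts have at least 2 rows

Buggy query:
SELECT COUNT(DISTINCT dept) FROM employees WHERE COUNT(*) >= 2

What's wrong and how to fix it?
Bug: COUNT(*) cannot appear in WHERE; the per-group count doesn't exist yet

Fix: Use a subquery that GROUPs and filters with HAVING, then count its rows

Corrected query:
SELECT COUNT(*) FROM (SELECT dept FROM employees GROUP BY dept HAVING COUNT(*) >= 2)

Result:
COUNT(*)
--------
2       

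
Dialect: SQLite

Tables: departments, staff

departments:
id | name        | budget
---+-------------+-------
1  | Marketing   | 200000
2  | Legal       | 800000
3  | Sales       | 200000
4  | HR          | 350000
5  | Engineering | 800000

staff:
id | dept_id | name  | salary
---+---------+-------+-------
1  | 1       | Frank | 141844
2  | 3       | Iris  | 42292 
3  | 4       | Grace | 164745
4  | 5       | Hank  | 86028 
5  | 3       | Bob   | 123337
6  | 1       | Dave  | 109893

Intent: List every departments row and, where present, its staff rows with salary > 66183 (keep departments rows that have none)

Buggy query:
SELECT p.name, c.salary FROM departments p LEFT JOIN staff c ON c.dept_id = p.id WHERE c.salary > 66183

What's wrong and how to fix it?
Bug: Filtering c.salary in WHERE discards the NULL rows produced by LEFT JOIN, turning it into an inner join

Fix: Move the right-table condition into the ON clause so unmatched parents are kept

Corrected query:
SELECT p.name, c.salary FROM departments p LEFT JOIN staff c ON c.dept_id = p.id AND c.salary > 66183

Result:
name        | salary
------------+-------
Marketing   | 109893
Marketing   | 141844
Legal       | NULL  
Sales       | 123337
HR          | 164745
Engineering | 86028 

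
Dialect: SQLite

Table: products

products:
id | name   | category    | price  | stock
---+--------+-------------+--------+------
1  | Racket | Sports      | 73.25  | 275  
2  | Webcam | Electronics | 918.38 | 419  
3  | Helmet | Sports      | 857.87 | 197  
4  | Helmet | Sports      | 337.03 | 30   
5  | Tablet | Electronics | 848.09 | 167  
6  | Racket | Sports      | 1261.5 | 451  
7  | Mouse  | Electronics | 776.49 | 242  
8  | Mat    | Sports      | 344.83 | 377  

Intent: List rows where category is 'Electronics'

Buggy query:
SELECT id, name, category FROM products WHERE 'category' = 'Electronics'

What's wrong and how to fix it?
Bug: Single quotes denote string literals in SQL; the column name is being compared as a constant string

Fix: Reference the column as category without single quotes

Corrected query:
SELECT id, name, category FROM products WHERE category = 'Electronics'

Result:
id | name   | category   
---+--------+------------
2  | Webcam | Electronics
5  | Tablet | Electronics
7  | Mouse  | Electronics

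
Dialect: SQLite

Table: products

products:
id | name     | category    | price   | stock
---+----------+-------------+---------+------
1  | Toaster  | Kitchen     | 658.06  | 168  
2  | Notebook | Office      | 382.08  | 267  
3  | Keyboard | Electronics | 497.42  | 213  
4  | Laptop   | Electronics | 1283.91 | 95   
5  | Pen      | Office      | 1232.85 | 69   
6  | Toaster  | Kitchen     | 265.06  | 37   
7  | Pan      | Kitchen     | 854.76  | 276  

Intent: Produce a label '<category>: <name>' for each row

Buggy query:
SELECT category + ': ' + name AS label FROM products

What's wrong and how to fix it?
Bug: SQLite uses || for string concatenation; + coerces text to numbers (yielding 0)

Fix: Replace + with || to concatenate text

Corrected query:
SELECT category || ': ' || name AS label FROM products

Result:
label                
---------------------
Kitchen: Toaster     
Office: Notebook     
Electronics: Keyboard
Electronics: Laptop  
Office: Pen          
Kitchen: Toaster     
Kitchen: Pan         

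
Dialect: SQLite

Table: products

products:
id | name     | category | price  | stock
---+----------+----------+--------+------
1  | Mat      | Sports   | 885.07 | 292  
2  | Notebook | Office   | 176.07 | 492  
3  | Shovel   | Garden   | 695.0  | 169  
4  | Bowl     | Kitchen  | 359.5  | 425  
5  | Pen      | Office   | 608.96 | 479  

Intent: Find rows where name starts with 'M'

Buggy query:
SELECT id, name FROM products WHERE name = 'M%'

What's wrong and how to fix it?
Bug: Wildcards only work with LIKE; '=' treats '%' as a literal character

Fix: Replace '=' with LIKE so 'M%' is treated as a pattern

Corrected query:
SELECT id, name FROM products WHERE name LIKE 'M%'

Result:
id | name
---+-----
1  | Mat 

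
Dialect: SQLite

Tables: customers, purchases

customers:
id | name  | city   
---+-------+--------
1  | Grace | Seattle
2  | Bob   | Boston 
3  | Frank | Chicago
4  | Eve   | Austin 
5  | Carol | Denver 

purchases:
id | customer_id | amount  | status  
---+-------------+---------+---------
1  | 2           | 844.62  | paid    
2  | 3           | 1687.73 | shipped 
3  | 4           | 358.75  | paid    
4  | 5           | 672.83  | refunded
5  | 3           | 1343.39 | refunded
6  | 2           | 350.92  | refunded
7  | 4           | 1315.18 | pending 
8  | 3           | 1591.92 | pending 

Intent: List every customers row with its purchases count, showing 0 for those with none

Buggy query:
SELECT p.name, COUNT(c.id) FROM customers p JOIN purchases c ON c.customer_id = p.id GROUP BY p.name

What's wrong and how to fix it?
Bug: INNER JOIN drops customers rows that have no matching purchases rows

Fix: Use LEFT JOIN so parents without children still appear (COUNT(c.id) gives 0)

Corrected query:
SELECT p.name, COUNT(c.id) FROM customers p LEFT JOIN purchases c ON c.customer_id = p.id GROUP BY p.name

Result:
name  | COUNT(c.id)
------+------------
Bob   | 2          
Carol | 1          
Eve   | 2          
Frank | 3          
Grace | 0          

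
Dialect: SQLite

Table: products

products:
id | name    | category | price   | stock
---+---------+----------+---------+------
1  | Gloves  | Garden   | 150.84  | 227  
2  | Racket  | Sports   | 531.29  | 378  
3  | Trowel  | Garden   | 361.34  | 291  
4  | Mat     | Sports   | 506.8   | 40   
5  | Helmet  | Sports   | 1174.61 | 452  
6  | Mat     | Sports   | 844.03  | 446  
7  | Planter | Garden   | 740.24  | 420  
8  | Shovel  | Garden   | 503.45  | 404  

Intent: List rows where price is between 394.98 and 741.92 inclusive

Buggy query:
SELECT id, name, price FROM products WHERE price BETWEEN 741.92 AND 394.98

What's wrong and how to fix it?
Bug: The bounds are reversed; BETWEEN a AND b requires a <= b to match anything

Fix: Write BETWEEN 394.98 AND 741.92

Corrected query:
SELECT id, name, price FROM products WHERE price BETWEEN 394.98 AND 741.92

Result:
id | name    | price 
---+---------+-------
2  | Racket  | 531.29
4  | Mat     | 506.8 
7  | Planter | 740.24
8  | Shovel  | 503.45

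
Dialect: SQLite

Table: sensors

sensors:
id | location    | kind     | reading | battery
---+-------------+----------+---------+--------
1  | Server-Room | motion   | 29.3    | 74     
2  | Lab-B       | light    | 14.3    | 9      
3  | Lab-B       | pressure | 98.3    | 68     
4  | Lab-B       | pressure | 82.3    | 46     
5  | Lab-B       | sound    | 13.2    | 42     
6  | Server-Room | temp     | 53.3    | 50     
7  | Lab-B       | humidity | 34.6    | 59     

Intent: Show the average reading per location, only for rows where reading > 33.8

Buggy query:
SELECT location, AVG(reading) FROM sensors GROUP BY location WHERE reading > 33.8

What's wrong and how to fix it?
Bug: Row-level WHERE must come before GROUP BY in the clause order

Fix: Move the WHERE clause before GROUP BY

Corrected query:
SELECT location, AVG(reading) FROM sensors WHERE reading > 33.8 GROUP BY location

Result:
location    | AVG(reading)
------------+-------------
Lab-B       | 71.733333   
Server-Room | 53.3        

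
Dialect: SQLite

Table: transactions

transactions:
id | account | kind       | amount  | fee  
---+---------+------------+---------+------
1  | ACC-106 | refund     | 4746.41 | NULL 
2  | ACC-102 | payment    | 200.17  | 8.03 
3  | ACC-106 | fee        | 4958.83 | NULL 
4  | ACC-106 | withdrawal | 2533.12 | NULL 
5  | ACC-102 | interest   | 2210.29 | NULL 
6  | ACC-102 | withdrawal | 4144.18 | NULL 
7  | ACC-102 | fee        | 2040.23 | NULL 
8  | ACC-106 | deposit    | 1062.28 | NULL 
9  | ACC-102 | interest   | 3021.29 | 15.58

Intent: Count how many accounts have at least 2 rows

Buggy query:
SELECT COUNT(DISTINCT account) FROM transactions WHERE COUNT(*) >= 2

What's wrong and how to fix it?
Bug: WHERE filters individual rows, not groups, so a group-level COUNT is invalid there

Fix: Group first with HAVING COUNT(*) >= 2, then COUNT the resulting groups

Corrected query:
SELECT COUNT(*) FROM (SELECT account FROM transactions GROUP BY account HAVING COUNT(*) >= 2)

Result:
COUNT(*)
--------
2       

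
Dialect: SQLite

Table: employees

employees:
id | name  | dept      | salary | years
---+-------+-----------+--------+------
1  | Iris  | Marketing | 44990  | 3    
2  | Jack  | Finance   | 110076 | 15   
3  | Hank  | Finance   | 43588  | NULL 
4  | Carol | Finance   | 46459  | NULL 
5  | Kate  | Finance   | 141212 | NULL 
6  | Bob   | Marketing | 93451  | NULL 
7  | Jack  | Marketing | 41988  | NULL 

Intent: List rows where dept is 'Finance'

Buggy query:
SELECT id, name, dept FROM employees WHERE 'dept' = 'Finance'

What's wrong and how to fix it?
Bug: Single quotes denote string literals in SQL; the column name is being compared as a constant string

Fix: Reference the column as dept without single quotes

Corrected query:
SELECT id, name, dept FROM employees WHERE dept = 'Finance'

Result:
id | name  | dept   
---+-------+--------
2  | Jack  | Finance
3  | Hank  | Finance
4  | Carol | Finance
5  | Kate  | Finance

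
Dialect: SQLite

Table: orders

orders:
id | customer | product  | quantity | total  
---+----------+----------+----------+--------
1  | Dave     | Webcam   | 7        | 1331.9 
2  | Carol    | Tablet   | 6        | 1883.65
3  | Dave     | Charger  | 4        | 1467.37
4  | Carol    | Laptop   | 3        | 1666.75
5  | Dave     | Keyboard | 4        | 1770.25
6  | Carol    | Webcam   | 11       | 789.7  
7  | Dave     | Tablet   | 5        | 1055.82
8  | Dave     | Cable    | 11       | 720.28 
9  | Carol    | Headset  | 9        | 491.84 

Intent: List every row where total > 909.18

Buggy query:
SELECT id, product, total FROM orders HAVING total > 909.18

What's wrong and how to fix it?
Bug: This is a non-aggregate query (no GROUP BY, no aggregates), so in SQLite the HAVING clause is invalid here; a row-level condition belongs in WHERE

Fix: Use WHERE for row-level filtering

Corrected query:
SELECT id, product, total FROM orders WHERE total > 909.18

Result:
id | product  | total  
---+----------+--------
1  | Webcam   | 1331.9 
2  | Tablet   | 1883.65
3  | Charger  | 1467.37
4  | Laptop   | 1666.75
5  | Keyboard | 1770.25
7  | Tablet   | 1055.82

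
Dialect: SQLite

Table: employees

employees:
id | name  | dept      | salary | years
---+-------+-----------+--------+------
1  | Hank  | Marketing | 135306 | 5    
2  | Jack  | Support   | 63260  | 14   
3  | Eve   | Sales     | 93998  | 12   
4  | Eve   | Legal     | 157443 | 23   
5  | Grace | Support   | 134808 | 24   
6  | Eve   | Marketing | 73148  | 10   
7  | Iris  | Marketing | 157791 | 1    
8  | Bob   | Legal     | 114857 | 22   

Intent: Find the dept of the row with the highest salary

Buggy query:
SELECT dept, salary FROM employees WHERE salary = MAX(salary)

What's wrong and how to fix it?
Bug: MAX(salary) is an aggregate and cannot be used directly in WHERE

Fix: Use a subquery: WHERE salary = (SELECT MAX(salary) FROM employees)

Corrected query:
SELECT dept, salary FROM employees WHERE salary = (SELECT MAX(salary) FROM employees)

Result:
dept      | salary
----------+-------
Marketing | 157791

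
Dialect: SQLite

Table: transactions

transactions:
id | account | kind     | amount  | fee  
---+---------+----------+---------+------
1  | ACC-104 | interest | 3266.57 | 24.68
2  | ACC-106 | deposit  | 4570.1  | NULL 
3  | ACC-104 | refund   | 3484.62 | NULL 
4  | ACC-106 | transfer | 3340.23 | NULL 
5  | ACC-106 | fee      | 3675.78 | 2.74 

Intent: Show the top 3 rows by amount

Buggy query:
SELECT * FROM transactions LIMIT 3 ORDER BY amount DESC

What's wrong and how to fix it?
Bug: ORDER BY cannot follow LIMIT; LIMIT is the final clause

Fix: Swap the clauses: ORDER BY first, then LIMIT

Corrected query:
SELECT * FROM transactions ORDER BY amount DESC LIMIT 3

Result:
id | account | kind    | amount  | fee 
---+---------+---------+---------+-----
2  | ACC-106 | deposit | 4570.1  | NULL
5  | ACC-106 | fee     | 3675.78 | 2.74
3  | ACC-104 | refund  | 3484.62 | NULL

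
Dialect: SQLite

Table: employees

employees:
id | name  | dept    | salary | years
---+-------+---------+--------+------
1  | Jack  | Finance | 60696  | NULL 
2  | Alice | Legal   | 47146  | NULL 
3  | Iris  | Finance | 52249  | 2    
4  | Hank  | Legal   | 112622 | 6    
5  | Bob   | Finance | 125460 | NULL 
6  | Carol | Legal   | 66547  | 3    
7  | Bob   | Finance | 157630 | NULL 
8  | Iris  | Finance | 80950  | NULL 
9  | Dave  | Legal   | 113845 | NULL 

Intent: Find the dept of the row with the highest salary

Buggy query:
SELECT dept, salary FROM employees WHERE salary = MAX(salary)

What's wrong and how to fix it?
Bug: MAX(salary) is an aggregate and cannot be used directly in WHERE

Fix: Use a subquery: WHERE salary = (SELECT MAX(salary) FROM employees)

Corrected query:
SELECT dept, salary FROM employees WHERE salary = (SELECT MAX(salary) FROM employees)

Result:
dept    | salary
--------+-------
Finance | 157630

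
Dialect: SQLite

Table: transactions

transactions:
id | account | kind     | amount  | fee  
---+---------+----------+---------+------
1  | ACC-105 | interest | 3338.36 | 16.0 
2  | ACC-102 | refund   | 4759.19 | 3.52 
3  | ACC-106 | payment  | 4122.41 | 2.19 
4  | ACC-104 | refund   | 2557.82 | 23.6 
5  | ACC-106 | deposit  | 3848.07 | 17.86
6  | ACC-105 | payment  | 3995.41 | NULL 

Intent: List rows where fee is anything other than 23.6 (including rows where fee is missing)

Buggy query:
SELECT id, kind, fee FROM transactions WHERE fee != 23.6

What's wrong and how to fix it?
Bug: Inequality against NULL is unknown, not true; rows with NULL are dropped

Fix: Handle NULL separately with IS NULL alongside the inequality

Corrected query:
SELECT id, kind, fee FROM transactions WHERE fee != 23.6 OR fee IS NULL

Result:
id | kind     | fee  
---+----------+------
1  | interest | 16   
2  | refund   | 3.52 
3  | payment  | 2.19 
5  | deposit  | 17.86
6  | payment  | NULL 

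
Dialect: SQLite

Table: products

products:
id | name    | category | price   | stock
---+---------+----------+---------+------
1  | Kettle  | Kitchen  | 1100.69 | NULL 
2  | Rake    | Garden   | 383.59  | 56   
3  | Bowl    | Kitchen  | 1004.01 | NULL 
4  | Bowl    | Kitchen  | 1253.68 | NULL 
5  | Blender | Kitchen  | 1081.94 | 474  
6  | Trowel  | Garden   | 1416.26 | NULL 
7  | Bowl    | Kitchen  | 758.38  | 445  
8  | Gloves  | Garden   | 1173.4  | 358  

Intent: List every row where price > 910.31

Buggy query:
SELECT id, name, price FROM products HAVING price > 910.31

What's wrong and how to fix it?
Bug: This is a non-aggregate query (no GROUP BY, no aggregates), so in SQLite the HAVING clause is invalid here; a row-level condition belongs in WHERE

Fix: Replace HAVING with WHERE since the condition applies to individual rows

Corrected query:
SELECT id, name, price FROM products WHERE price > 910.31

Result:
id | name    | price  
---+---------+--------
1  | Kettle  | 1100.69
3  | Bowl    | 1004.01
4  | Bowl    | 1253.68
5  | Blender | 1081.94
6  | Trowel  | 1416.26
8  | Gloves  | 1173.4 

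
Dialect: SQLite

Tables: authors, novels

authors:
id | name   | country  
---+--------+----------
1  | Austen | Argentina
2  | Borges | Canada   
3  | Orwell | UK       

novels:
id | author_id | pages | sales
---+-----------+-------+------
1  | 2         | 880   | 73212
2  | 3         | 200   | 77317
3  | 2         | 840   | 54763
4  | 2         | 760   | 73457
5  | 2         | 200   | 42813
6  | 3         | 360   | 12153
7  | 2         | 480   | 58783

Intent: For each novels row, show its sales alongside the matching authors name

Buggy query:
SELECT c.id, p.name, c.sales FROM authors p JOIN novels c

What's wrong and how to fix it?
Bug: Missing join condition: each novels row is matched to all authors rows instead of just its own

Fix: Specify the join condition linking the foreign key to the parent id

Corrected query:
SELECT c.id, p.name, c.sales FROM authors p JOIN novels c ON c.author_id = p.id

Result:
id | name   | sales
---+--------+------
1  | Borges | 73212
2  | Orwell | 77317
3  | Borges | 54763
4  | Borges | 73457
5  | Borges | 42813
6  | Orwell | 12153
7  | Borges | 58783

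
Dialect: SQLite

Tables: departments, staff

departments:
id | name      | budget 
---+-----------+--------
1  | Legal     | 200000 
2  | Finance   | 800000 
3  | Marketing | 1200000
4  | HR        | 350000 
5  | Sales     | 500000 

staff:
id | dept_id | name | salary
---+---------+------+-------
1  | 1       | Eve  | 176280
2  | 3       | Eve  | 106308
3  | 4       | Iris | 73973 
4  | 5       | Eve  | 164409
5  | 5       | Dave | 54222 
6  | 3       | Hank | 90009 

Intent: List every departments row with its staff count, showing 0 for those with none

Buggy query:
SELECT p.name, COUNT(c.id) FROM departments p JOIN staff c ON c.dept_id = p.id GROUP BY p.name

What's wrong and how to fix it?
Bug: INNER JOIN drops departments rows that have no matching staff rows

Fix: Use LEFT JOIN so parents without children still appear (COUNT(c.id) gives 0)

Corrected query:
SELECT p.name, COUNT(c.id) FROM departments p LEFT JOIN staff c ON c.dept_id = p.id GROUP BY p.name

Result:
name      | COUNT(c.id)
----------+------------
Finance   | 0          
HR        | 1          
Legal     | 1          
Marketing | 2          
Sales     | 2          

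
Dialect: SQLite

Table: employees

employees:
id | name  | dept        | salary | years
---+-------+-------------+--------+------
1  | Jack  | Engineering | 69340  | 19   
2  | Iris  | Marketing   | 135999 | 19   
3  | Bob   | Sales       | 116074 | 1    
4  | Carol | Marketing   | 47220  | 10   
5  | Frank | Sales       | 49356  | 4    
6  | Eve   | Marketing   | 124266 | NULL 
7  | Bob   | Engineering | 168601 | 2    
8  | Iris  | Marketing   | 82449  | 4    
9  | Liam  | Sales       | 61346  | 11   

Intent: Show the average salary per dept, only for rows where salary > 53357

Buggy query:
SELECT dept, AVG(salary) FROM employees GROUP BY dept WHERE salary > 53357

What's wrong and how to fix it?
Bug: Row-level WHERE must come before GROUP BY in the clause order

Fix: Move the WHERE clause before GROUP BY

Corrected query:
SELECT dept, AVG(salary) FROM employees WHERE salary > 53357 GROUP BY dept

Result:
dept        | AVG(salary)
------------+------------
Engineering | 118970.5   
Marketing   | 114238     
Sales       | 88710      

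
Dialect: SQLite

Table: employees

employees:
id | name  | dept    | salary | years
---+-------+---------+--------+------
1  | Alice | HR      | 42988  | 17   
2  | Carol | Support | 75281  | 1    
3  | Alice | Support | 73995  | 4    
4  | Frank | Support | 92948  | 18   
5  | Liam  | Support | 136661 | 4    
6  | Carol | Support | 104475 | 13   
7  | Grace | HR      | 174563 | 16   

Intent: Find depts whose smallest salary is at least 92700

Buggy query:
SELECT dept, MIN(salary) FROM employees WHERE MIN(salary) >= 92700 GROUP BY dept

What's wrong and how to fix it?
Bug: MIN() in WHERE is a misuse of aggregate

Fix: Replace WHERE with HAVING after the GROUP BY

Corrected query:
SELECT dept, MIN(salary) FROM employees GROUP BY dept HAVING MIN(salary) >= 92700

Result:
(no rows)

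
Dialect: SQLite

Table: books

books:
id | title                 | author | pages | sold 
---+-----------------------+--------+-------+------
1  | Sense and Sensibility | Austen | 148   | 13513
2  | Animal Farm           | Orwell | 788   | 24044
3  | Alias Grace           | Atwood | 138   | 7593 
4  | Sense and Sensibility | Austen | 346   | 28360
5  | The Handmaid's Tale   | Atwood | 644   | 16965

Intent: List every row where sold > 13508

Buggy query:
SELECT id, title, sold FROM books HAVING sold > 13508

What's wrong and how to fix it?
Bug: HAVING filters the output of aggregation, but this query has no GROUP BY and no aggregate functions, so SQLite rejects it (HAVING clause on a non-aggregate query); the condition here is per row

Fix: Replace HAVING with WHERE since the condition applies to individual rows

Corrected query:
SELECT id, title, sold FROM books WHERE sold > 13508

Result:
id | title                 | sold 
---+-----------------------+------
1  | Sense and Sensibility | 13513
2  | Animal Farm           | 24044
4  | Sense and Sensibility | 28360
5  | The Handmaid's Tale   | 16965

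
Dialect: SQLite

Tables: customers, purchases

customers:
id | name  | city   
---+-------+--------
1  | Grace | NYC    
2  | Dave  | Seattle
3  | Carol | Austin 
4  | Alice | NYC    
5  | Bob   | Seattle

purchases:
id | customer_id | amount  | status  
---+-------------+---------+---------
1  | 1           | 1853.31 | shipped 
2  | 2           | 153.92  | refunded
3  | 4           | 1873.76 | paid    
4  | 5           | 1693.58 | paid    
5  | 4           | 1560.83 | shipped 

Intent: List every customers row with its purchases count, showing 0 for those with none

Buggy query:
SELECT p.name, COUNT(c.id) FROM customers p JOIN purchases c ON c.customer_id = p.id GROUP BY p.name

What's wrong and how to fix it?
Bug: An inner join excludes parents with zero children

Fix: Use LEFT JOIN so parents without children still appear (COUNT(c.id) gives 0)

Corrected query:
SELECT p.name, COUNT(c.id) FROM customers p LEFT JOIN purchases c ON c.customer_id = p.id GROUP BY p.name

Result:
name  | COUNT(c.id)
------+------------
Alice | 2          
Bob   | 1          
Carol | 0          
Dave  | 1          
Grace | 1          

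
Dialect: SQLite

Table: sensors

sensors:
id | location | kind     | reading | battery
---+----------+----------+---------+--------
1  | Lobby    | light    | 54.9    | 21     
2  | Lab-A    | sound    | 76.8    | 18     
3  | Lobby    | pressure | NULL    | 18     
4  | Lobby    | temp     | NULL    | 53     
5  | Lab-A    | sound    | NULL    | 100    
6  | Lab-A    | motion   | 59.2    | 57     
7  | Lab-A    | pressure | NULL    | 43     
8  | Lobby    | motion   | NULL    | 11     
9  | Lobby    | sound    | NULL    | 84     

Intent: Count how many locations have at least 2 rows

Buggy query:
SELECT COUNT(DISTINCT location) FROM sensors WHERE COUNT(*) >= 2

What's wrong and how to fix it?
Bug: COUNT(*) cannot appear in WHERE; the per-group count doesn't exist yet

Fix: Use a subquery that GROUPs and filters with HAVING, then count its rows

Corrected query:
SELECT COUNT(*) FROM (SELECT location FROM sensors GROUP BY location HAVING COUNT(*) >= 2)

Result:
COUNT(*)
--------
2       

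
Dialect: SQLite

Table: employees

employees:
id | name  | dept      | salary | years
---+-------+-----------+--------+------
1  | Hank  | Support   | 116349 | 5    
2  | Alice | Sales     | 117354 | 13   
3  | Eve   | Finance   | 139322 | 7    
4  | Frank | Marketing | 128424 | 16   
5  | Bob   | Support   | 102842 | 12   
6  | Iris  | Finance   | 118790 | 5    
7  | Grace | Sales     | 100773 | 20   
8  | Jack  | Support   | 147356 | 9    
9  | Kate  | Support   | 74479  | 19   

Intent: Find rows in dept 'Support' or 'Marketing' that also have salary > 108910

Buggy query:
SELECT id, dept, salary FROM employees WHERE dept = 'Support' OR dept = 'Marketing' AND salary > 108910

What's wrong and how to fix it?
Bug: AND binds tighter than OR, so this parses as dept = 'Support' OR (dept = 'Marketing' AND salary > 108910)

Fix: Group the OR with parentheses (or use IN), then AND the threshold

Corrected query:
SELECT id, dept, salary FROM employees WHERE (dept = 'Support' OR dept = 'Marketing') AND salary > 108910

Result:
id | dept      | salary
---+-----------+-------
1  | Support   | 116349
4  | Marketing | 128424
8  | Support   | 147356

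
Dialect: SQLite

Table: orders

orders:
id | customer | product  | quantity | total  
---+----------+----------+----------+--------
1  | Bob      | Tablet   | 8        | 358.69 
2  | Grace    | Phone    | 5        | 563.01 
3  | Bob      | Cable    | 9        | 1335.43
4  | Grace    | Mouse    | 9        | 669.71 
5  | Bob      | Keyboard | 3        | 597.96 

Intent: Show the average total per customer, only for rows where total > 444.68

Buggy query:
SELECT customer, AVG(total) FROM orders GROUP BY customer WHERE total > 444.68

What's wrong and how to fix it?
Bug: Row-level WHERE must come before GROUP BY in the clause order

Fix: Place WHERE between FROM and GROUP BY

Corrected query:
SELECT customer, AVG(total) FROM orders WHERE total > 444.68 GROUP BY customer

Result:
customer | AVG(total)
---------+-----------
Bob      | 966.695   
Grace    | 616.36    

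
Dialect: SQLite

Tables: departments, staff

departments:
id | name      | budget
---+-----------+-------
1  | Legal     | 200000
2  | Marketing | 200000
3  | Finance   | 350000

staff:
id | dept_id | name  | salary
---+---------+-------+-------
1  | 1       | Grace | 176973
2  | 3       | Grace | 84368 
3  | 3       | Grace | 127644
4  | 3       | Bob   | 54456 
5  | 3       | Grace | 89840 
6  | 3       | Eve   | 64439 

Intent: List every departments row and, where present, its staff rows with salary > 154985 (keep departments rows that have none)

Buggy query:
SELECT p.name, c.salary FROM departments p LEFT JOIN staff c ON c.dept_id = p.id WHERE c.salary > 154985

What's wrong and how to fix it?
Bug: Filtering c.salary in WHERE discards the NULL rows produced by LEFT JOIN, turning it into an inner join

Fix: Move the right-table condition into the ON clause so unmatched parents are kept

Corrected query:
SELECT p.name, c.salary FROM departments p LEFT JOIN staff c ON c.dept_id = p.id AND c.salary > 154985

Result:
name      | salary
----------+-------
Legal     | 176973
Marketing | NULL  
Finance   | NULL  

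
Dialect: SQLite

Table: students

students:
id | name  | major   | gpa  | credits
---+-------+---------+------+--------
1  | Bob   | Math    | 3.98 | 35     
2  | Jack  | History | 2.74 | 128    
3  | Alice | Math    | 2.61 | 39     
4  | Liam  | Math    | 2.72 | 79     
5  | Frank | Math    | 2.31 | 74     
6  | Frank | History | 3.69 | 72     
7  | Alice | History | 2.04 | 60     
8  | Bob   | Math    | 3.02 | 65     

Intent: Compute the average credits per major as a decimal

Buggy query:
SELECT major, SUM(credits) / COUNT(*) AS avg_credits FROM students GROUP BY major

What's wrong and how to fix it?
Bug: Both operands are integers, so '/' performs integer division and truncates

Fix: Multiply by 1.0 (or CAST to REAL) to force floating-point division

Corrected query:
SELECT major, SUM(credits) * 1.0 / COUNT(*) AS avg_credits FROM students GROUP BY major

Result:
major   | avg_credits
--------+------------
History | 86.666667  
Math    | 58.4       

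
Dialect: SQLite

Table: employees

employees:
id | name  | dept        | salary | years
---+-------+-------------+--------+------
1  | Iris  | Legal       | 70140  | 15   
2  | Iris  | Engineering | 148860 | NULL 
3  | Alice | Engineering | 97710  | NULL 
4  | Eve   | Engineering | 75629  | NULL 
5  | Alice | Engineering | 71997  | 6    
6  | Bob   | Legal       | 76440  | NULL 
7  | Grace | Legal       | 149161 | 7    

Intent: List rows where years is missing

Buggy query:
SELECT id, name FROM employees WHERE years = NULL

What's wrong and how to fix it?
Bug: Comparing to NULL with '=' never matches; NULL = NULL is unknown, not true

Fix: Replace '= NULL' with 'IS NULL'

Corrected query:
SELECT id, name FROM employees WHERE years IS NULL

Result:
id | name 
---+------
2  | Iris 
3  | Alice
4  | Eve  
6  | Bob  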